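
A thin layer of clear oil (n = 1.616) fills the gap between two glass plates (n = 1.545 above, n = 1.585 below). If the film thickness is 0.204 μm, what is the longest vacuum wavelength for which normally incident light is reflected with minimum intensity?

Ray reflecting at the top interface goes from n = 1.545 toward n = 1.616: a half-wave phase shift.
At the lower boundary (n = 1.616 to n = 1.585) the reflected ray undergoes no phase shift.
Net: one phase inversion between the two reflected rays.
For weak reflection here: 2 n t = m λ.
λ = 2 n t / m. The longest wavelength is m = 1: λ = 2 × 1.616 × 204 / 1.00 = 659 nm.

659 nm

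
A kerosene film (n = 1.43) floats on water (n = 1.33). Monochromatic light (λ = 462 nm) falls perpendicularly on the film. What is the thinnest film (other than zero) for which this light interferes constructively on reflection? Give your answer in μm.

0.0808 μm

Top surface (1.0 → 1.43): reflection off a higher-index medium gives a half-wave phase shift.
Ray reflecting at the bottom interface goes from n = 1.43 toward n = 1.33: no phase shift.
The two reflections differ by half a wavelength.
With one net inversion, constructive interference in reflection requires 2 n t = (m + ½) λ.
Minimum at m = 0: t = λ / (4 n) = 462 / (4 × 1.43) = 80.8 nm.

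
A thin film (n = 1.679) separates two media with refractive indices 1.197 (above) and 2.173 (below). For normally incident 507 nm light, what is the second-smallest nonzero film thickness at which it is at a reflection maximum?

Ray reflecting at the top interface goes from n = 1.197 toward n = 1.679: a half-wave phase shift.
At the lower boundary (n = 1.679 to n = 2.173) the reflected ray undergoes a half-wave phase shift.
Net: no relative phase inversion (both shifts match).
With no net inversion, constructive interference in reflection requires 2 n t = m λ.
The second-smallest nonzero thickness corresponds to m = 2: t = m λ / (2 n) = 2.00 × 507 / (2 × 1.679) = 302 nm.

302 nm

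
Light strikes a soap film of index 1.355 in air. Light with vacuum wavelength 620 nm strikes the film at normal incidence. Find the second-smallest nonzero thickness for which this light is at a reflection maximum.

Top surface (1.0 → 1.355): reflection off a higher-index medium gives a half-wave phase shift.
At the lower boundary (n = 1.355 to n = 1.0) the reflected ray undergoes no phase shift.
The two reflections differ by half a wavelength.
For bright reflection here: 2 n t = (m + ½) λ.
The second-smallest nonzero thickness corresponds to m = 1: t = (m + ½) λ / (2 n) = 1.50 × 620 / (2 × 1.355) = 343 nm.

343 nm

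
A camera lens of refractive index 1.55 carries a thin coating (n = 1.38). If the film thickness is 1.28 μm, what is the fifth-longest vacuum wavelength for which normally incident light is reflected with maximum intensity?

707 nm

At the upper boundary (n = 1.0 to n = 1.38) the reflected ray undergoes a half-wave phase shift.
Bottom surface (1.38 → 1.55): reflection off a higher-index medium gives a half-wave phase shift.
Zero or two π shifts → no net half-wave offset.
So the condition for constructive reflection is 2 n t = m λ.
λ = 2 n t / m. The fifth-longest wavelength is m = 5: λ = 2 × 1.38 × 1280 / 5.00 = 707 nm.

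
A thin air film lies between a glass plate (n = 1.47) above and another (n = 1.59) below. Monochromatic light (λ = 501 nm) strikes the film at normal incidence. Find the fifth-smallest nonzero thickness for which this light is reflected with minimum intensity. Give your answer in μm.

1.25 μm

Top surface (1.47 → 1.0): reflection off a lower-index medium gives no phase shift.
At the lower boundary (n = 1.0 to n = 1.59) the reflected ray undergoes a half-wave phase shift.
Net: one phase inversion between the two reflected rays.
So the condition for destructive reflection is 2 n t = m λ.
The fifth-smallest nonzero thickness corresponds to m = 5: t = m λ / (2 n) = 5.00 × 501 / (2 × 1.0) = 1253 nm.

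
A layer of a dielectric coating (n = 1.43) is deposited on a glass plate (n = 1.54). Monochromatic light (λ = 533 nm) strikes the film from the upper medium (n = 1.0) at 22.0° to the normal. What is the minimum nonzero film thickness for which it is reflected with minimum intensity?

96.6 nm

Ray reflecting at the top interface goes from n = 1.0 toward n = 1.43: a half-wave phase shift.
At the lower boundary (n = 1.43 to n = 1.54) the reflected ray undergoes a half-wave phase shift.
The two reflections carry the same phase change, so no net offset.
So the condition for destructive reflection is 2 n t cos θ_r = (m + ½) λ.
Snell's law: 1.0 sin 22.0° = 1.43 sin θ_r → sin θ_r = 0.262, cos θ_r = 0.965.
Minimum at m = 0: t = λ / (4 n cos θ_r) = 533 / (4 × 1.43 × 0.965) = 96.6 nm.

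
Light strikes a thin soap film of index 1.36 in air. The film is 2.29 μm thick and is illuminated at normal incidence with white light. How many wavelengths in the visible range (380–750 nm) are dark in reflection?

Ray reflecting at the top interface goes from n = 1.0 toward n = 1.36: a half-wave phase shift.
Ray reflecting at the bottom interface goes from n = 1.36 toward n = 1.0: no phase shift.
The two reflections differ by half a wavelength.
With one net inversion, destructive interference in reflection requires 2 n t = m λ.
λ = 2 n t / m = 6229 / m nm.
m=8: 779 nm (IR); m=9: 692 nm (visible); m=10: 623 nm (visible); m=11: 566 nm (visible); m=12: 519 nm (visible); m=13: 479 nm (visible); m=14: 445 nm (visible); m=15: 415 nm (visible); m=16: 389 nm (visible); m=17: 366 nm (UV).

8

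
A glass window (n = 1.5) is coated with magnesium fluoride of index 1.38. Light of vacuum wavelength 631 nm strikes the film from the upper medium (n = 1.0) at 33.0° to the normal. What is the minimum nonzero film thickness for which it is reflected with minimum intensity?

Ray reflecting at the top interface goes from n = 1.0 toward n = 1.38: a half-wave phase shift.
Bottom surface (1.38 → 1.5): reflection off a higher-index medium gives a half-wave phase shift.
Zero or two π shifts → no net half-wave offset.
So the condition for destructive reflection is 2 n t cos θ_r = (m + ½) λ.
Snell's law: 1.0 sin 33.0° = 1.38 sin θ_r → sin θ_r = 0.395, cos θ_r = 0.919.
Minimum at m = 0: t = λ / (4 n cos θ_r) = 631 / (4 × 1.38 × 0.919) = 124 nm.

124 nm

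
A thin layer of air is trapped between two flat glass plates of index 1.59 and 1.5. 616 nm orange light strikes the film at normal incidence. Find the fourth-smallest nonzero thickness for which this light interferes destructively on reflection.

Ray reflecting at the top interface goes from n = 1.59 toward n = 1.0: no phase shift.
Bottom surface (1.0 → 1.5): reflection off a higher-index medium gives a half-wave phase shift.
Exactly one π shift → a net half-wave offset.
For minimum reflection here: 2 n t = m λ.
The fourth-smallest nonzero thickness corresponds to m = 4: t = m λ / (2 n) = 4.00 × 616 / (2 × 1.0) = 1232 nm.

1232 nm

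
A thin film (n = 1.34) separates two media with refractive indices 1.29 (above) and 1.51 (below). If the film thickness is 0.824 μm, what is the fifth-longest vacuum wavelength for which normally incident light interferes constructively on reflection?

At the upper boundary (n = 1.29 to n = 1.34) the reflected ray undergoes a half-wave phase shift.
At the lower boundary (n = 1.34 to n = 1.51) the reflected ray undergoes a half-wave phase shift.
Zero or two π shifts → no net half-wave offset.
For bright reflection here: 2 n t = m λ.
λ = 2 n t / m. The fifth-longest wavelength is m = 5: λ = 2 × 1.34 × 824 / 5.00 = 442 nm.

442 nm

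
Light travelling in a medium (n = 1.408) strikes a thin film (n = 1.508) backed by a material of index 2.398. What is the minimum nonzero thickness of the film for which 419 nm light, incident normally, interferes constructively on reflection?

Ray reflecting at the top interface goes from n = 1.408 toward n = 1.508: a half-wave phase shift.
Bottom surface (1.508 → 2.398): reflection off a higher-index medium gives a half-wave phase shift.
The two reflections carry the same phase change, so no net offset.
For maximum reflection here: 2 n t = m λ.
Minimum nonzero at m = 1: t = λ / (2 n) = 419 / (2 × 1.508) = 139 nm.

139 nm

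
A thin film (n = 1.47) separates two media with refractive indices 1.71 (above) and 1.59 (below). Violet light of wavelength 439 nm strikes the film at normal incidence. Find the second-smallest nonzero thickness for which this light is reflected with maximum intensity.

Ray reflecting at the top interface goes from n = 1.71 toward n = 1.47: no phase shift.
At the lower boundary (n = 1.47 to n = 1.59) the reflected ray undergoes a half-wave phase shift.
Exactly one π shift → a net half-wave offset.
With one net inversion, constructive interference in reflection requires 2 n t = (m + ½) λ.
The second-smallest nonzero thickness corresponds to m = 1: t = (m + ½) λ / (2 n) = 1.50 × 439 / (2 × 1.47) = 224 nm.

224 nm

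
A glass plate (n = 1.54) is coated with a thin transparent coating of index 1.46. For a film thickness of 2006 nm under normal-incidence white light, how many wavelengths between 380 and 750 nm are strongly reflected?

8

Ray reflecting at the top interface goes from n = 1.0 toward n = 1.46: a half-wave phase shift.
Ray reflecting at the bottom interface goes from n = 1.46 toward n = 1.54: a half-wave phase shift.
Net: no relative phase inversion (both shifts match).
So the condition for constructive reflection is 2 n t = m λ.
λ = 2 n t / m = 5858 / m nm.
m=7: 837 nm (IR); m=8: 732 nm (visible); m=9: 651 nm (visible); m=10: 586 nm (visible); m=11: 533 nm (visible); m=12: 488 nm (visible); m=13: 451 nm (visible); m=14: 418 nm (visible); m=15: 391 nm (visible); m=16: 366 nm (UV).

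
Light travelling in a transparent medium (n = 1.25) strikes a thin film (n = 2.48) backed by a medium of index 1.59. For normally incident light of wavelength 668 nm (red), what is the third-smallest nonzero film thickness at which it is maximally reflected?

337 nm

Top surface (1.25 → 2.48): reflection off a higher-index medium gives a half-wave phase shift.
At the lower boundary (n = 2.48 to n = 1.59) the reflected ray undergoes no phase shift.
Net: one phase inversion between the two reflected rays.
So the condition for constructive reflection is 2 n t = (m + ½) λ.
The third-smallest nonzero thickness corresponds to m = 2: t = (m + ½) λ / (2 n) = 2.50 × 668 / (2 × 2.48) = 337 nm.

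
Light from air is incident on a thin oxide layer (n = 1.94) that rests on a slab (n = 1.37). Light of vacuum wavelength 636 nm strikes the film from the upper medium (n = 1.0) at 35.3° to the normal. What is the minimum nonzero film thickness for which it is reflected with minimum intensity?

172 nm

Ray reflecting at the top interface goes from n = 1.0 toward n = 1.94: a half-wave phase shift.
At the lower boundary (n = 1.94 to n = 1.37) the reflected ray undergoes no phase shift.
The two reflections differ by half a wavelength.
With one net inversion, destructive interference in reflection requires 2 n t cos θ_r = m λ.
Snell's law: 1.0 sin 35.3° = 1.94 sin θ_r → sin θ_r = 0.298, cos θ_r = 0.955.
Minimum nonzero at m = 1: t = λ / (2 n cos θ_r) = 636 / (2 × 1.94 × 0.955) = 172 nm.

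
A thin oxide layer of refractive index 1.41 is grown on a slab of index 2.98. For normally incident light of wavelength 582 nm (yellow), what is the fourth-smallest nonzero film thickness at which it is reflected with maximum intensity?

Top surface (1.0 → 1.41): reflection off a higher-index medium gives a half-wave phase shift.
Ray reflecting at the bottom interface goes from n = 1.41 toward n = 2.98: a half-wave phase shift.
Zero or two π shifts → no net half-wave offset.
With no net inversion, constructive interference in reflection requires 2 n t = m λ.
The fourth-smallest nonzero thickness corresponds to m = 4: t = m λ / (2 n) = 4.00 × 582 / (2 × 1.41) = 826 nm.

826 nm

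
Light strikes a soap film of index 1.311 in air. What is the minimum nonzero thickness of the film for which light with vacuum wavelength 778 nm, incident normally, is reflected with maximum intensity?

Top surface (1.0 → 1.311): reflection off a higher-index medium gives a half-wave phase shift.
At the lower boundary (n = 1.311 to n = 1.0) the reflected ray undergoes no phase shift.
Net: one phase inversion between the two reflected rays.
With one net inversion, constructive interference in reflection requires 2 n t = (m + ½) λ.
Minimum at m = 0: t = λ / (4 n) = 778 / (4 × 1.311) = 148 nm.

148 nm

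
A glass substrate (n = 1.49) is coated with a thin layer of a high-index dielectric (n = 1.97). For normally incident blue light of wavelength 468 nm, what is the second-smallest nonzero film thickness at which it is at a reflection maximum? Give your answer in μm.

0.178 μm

At the upper boundary (n = 1.0 to n = 1.97) the reflected ray undergoes a half-wave phase shift.
Bottom surface (1.97 → 1.49): reflection off a lower-index medium gives no phase shift.
Net: one phase inversion between the two reflected rays.
For strong reflection here: 2 n t = (m + ½) λ.
The second-smallest nonzero thickness corresponds to m = 1: t = (m + ½) λ / (2 n) = 1.50 × 468 / (2 × 1.97) = 178 nm.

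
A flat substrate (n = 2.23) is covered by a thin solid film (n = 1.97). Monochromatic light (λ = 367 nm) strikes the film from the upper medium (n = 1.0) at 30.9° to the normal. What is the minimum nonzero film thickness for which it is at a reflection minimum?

Ray reflecting at the top interface goes from n = 1.0 toward n = 1.97: a half-wave phase shift.
At the lower boundary (n = 1.97 to n = 2.23) the reflected ray undergoes a half-wave phase shift.
Net: no relative phase inversion (both shifts match).
So the condition for destructive reflection is 2 n t cos θ_r = (m + ½) λ.
Snell's law: 1.0 sin 30.9° = 1.97 sin θ_r → sin θ_r = 0.261, cos θ_r = 0.965.
Minimum at m = 0: t = λ / (4 n cos θ_r) = 367 / (4 × 1.97 × 0.965) = 48.2 nm.

48.2 nm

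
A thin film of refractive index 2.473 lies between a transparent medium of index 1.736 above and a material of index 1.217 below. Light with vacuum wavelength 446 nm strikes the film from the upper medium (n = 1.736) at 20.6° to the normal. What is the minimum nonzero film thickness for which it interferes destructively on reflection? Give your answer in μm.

0.0931 μm

At the upper boundary (n = 1.736 to n = 2.473) the reflected ray undergoes a half-wave phase shift.
At the lower boundary (n = 2.473 to n = 1.217) the reflected ray undergoes no phase shift.
The two reflections differ by half a wavelength.
For weak reflection here: 2 n t cos θ_r = m λ.
Snell's law: 1.736 sin 20.6° = 2.473 sin θ_r → sin θ_r = 0.247, cos θ_r = 0.969.
Minimum nonzero at m = 1: t = λ / (2 n cos θ_r) = 446 / (2 × 2.473 × 0.969) = 93.1 nm.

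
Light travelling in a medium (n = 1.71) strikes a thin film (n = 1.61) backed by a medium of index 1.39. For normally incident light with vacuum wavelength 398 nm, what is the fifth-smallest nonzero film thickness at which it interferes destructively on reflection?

556 nm

Ray reflecting at the top interface goes from n = 1.71 toward n = 1.61: no phase shift.
Bottom surface (1.61 → 1.39): reflection off a lower-index medium gives no phase shift.
Net: no relative phase inversion (both shifts match).
So the condition for destructive reflection is 2 n t = (m + ½) λ.
The fifth-smallest nonzero thickness corresponds to m = 4: t = (m + ½) λ / (2 n) = 4.50 × 398 / (2 × 1.61) = 556 nm.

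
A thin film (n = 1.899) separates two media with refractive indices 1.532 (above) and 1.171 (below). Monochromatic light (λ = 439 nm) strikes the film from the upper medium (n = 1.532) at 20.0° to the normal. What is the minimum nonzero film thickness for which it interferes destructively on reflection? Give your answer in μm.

0.120 μm

At the upper boundary (n = 1.532 to n = 1.899) the reflected ray undergoes a half-wave phase shift.
Ray reflecting at the bottom interface goes from n = 1.899 toward n = 1.171: no phase shift.
The two reflections differ by half a wavelength.
With one net inversion, destructive interference in reflection requires 2 n t cos θ_r = m λ.
Snell's law: 1.532 sin 20.0° = 1.899 sin θ_r → sin θ_r = 0.276, cos θ_r = 0.961.
Minimum nonzero at m = 1: t = λ / (2 n cos θ_r) = 439 / (2 × 1.899 × 0.961) = 120 nm.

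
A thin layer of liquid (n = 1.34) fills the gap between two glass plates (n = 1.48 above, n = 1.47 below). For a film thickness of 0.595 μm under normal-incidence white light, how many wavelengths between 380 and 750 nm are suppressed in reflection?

2

Top surface (1.48 → 1.34): reflection off a lower-index medium gives no phase shift.
Bottom surface (1.34 → 1.47): reflection off a higher-index medium gives a half-wave phase shift.
The two reflections differ by half a wavelength.
For weak reflection here: 2 n t = m λ.
λ = 2 n t / m = 1595 / m nm.
m=2: 797 nm (IR); m=3: 532 nm (visible); m=4: 399 nm (visible); m=5: 319 nm (UV).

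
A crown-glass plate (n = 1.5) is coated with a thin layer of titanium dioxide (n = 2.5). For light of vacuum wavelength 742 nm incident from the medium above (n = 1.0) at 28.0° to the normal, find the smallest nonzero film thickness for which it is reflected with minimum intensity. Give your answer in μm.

0.151 μm

At the upper boundary (n = 1.0 to n = 2.5) the reflected ray undergoes a half-wave phase shift.
At the lower boundary (n = 2.5 to n = 1.5) the reflected ray undergoes no phase shift.
The two reflections differ by half a wavelength.
For minimum reflection here: 2 n t cos θ_r = m λ.
Snell's law: 1.0 sin 28.0° = 2.5 sin θ_r → sin θ_r = 0.188, cos θ_r = 0.982.
Minimum nonzero at m = 1: t = λ / (2 n cos θ_r) = 742 / (2 × 2.5 × 0.982) = 151 nm.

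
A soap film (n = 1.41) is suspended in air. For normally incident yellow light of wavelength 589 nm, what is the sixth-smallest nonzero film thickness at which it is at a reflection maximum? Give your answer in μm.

At the upper boundary (n = 1.0 to n = 1.41) the reflected ray undergoes a half-wave phase shift.
Bottom surface (1.41 → 1.0): reflection off a lower-index medium gives no phase shift.
The two reflections differ by half a wavelength.
With one net inversion, constructive interference in reflection requires 2 n t = (m + ½) λ.
The sixth-smallest nonzero thickness corresponds to m = 5: t = (m + ½) λ / (2 n) = 5.50 × 589 / (2 × 1.41) = 1149 nm.

1.15 μm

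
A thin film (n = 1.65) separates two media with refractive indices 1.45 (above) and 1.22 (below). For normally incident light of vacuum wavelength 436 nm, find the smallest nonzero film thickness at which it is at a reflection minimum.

Ray reflecting at the top interface goes from n = 1.45 toward n = 1.65: a half-wave phase shift.
At the lower boundary (n = 1.65 to n = 1.22) the reflected ray undergoes no phase shift.
Net: one phase inversion between the two reflected rays.
With one net inversion, destructive interference in reflection requires 2 n t = m λ.
Minimum nonzero at m = 1: t = λ / (2 n) = 436 / (2 × 1.65) = 132 nm.

132 nm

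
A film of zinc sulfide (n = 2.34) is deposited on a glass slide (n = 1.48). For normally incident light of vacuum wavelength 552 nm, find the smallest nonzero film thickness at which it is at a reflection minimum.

118 nm

Ray reflecting at the top interface goes from n = 1.0 toward n = 2.34: a half-wave phase shift.
At the lower boundary (n = 2.34 to n = 1.48) the reflected ray undergoes no phase shift.
Exactly one π shift → a net half-wave offset.
For minimum reflection here: 2 n t = m λ.
Minimum nonzero at m = 1: t = λ / (2 n) = 552 / (2 × 2.34) = 118 nm.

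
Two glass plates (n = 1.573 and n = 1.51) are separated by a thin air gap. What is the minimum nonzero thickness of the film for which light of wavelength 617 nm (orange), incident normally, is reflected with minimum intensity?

309 nm

At the upper boundary (n = 1.573 to n = 1.0) the reflected ray undergoes no phase shift.
Ray reflecting at the bottom interface goes from n = 1.0 toward n = 1.51: a half-wave phase shift.
Net: one phase inversion between the two reflected rays.
So the condition for destructive reflection is 2 n t = m λ.
Minimum nonzero at m = 1: t = λ / (2 n) = 617 / (2 × 1.0) = 309 nm.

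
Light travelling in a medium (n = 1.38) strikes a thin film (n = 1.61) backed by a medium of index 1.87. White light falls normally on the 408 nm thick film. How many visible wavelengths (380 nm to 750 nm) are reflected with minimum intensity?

At the upper boundary (n = 1.38 to n = 1.61) the reflected ray undergoes a half-wave phase shift.
Ray reflecting at the bottom interface goes from n = 1.61 toward n = 1.87: a half-wave phase shift.
The two reflections carry the same phase change, so no net offset.
So the condition for destructive reflection is 2 n t = (m + ½) λ.
λ = 2 n t / (m + ½) = 1314 / (m + ½) nm.
m=1: 876 nm (IR); m=2: 526 nm (visible); m=3: 375 nm (UV).

1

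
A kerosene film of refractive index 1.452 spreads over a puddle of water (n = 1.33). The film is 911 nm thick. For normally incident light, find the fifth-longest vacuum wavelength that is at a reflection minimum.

529 nm

Top surface (1.0 → 1.452): reflection off a higher-index medium gives a half-wave phase shift.
Bottom surface (1.452 → 1.33): reflection off a lower-index medium gives no phase shift.
Exactly one π shift → a net half-wave offset.
With one net inversion, destructive interference in reflection requires 2 n t = m λ.
λ = 2 n t / m. The fifth-longest wavelength is m = 5: λ = 2 × 1.452 × 911 / 5.00 = 529 nm.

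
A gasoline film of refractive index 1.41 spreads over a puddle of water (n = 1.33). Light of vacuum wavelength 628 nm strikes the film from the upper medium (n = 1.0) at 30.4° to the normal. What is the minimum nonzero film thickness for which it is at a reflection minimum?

Ray reflecting at the top interface goes from n = 1.0 toward n = 1.41: a half-wave phase shift.
Bottom surface (1.41 → 1.33): reflection off a lower-index medium gives no phase shift.
Exactly one π shift → a net half-wave offset.
For dark reflection here: 2 n t cos θ_r = m λ.
Snell's law: 1.0 sin 30.4° = 1.41 sin θ_r → sin θ_r = 0.359, cos θ_r = 0.933.
Minimum nonzero at m = 1: t = λ / (2 n cos θ_r) = 628 / (2 × 1.41 × 0.933) = 239 nm.

239 nm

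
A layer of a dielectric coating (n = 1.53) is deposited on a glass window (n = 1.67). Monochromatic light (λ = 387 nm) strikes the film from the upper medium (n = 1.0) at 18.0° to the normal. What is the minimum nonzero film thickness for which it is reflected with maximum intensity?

At the upper boundary (n = 1.0 to n = 1.53) the reflected ray undergoes a half-wave phase shift.
Ray reflecting at the bottom interface goes from n = 1.53 toward n = 1.67: a half-wave phase shift.
The two reflections carry the same phase change, so no net offset.
So the condition for constructive reflection is 2 n t cos θ_r = m λ.
Snell's law: 1.0 sin 18.0° = 1.53 sin θ_r → sin θ_r = 0.202, cos θ_r = 0.979.
Minimum nonzero at m = 1: t = λ / (2 n cos θ_r) = 387 / (2 × 1.53 × 0.979) = 129 nm.

129 nm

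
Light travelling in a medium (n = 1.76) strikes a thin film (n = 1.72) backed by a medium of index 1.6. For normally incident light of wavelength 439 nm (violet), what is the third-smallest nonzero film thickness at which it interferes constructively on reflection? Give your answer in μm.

0.383 μm

Top surface (1.76 → 1.72): reflection off a lower-index medium gives no phase shift.
Ray reflecting at the bottom interface goes from n = 1.72 toward n = 1.6: no phase shift.
Zero or two π shifts → no net half-wave offset.
With no net inversion, constructive interference in reflection requires 2 n t = m λ.
The third-smallest nonzero thickness corresponds to m = 3: t = m λ / (2 n) = 3.00 × 439 / (2 × 1.72) = 383 nm.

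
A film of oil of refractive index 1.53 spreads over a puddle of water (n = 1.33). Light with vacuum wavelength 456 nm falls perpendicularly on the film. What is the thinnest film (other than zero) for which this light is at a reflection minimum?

At the upper boundary (n = 1.0 to n = 1.53) the reflected ray undergoes a half-wave phase shift.
Ray reflecting at the bottom interface goes from n = 1.53 toward n = 1.33: no phase shift.
Exactly one π shift → a net half-wave offset.
With one net inversion, destructive interference in reflection requires 2 n t = m λ.
Minimum nonzero at m = 1: t = λ / (2 n) = 456 / (2 × 1.53) = 149 nm.

149 nm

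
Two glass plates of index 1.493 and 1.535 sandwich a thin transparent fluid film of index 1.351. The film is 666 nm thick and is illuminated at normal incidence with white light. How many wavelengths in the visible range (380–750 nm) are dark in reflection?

2

Top surface (1.493 → 1.351): reflection off a lower-index medium gives no phase shift.
At the lower boundary (n = 1.351 to n = 1.535) the reflected ray undergoes a half-wave phase shift.
The two reflections differ by half a wavelength.
With one net inversion, destructive interference in reflection requires 2 n t = m λ.
λ = 2 n t / m = 1800 / m nm.
m=2: 900 nm (IR); m=3: 600 nm (visible); m=4: 450 nm (visible); m=5: 360 nm (UV).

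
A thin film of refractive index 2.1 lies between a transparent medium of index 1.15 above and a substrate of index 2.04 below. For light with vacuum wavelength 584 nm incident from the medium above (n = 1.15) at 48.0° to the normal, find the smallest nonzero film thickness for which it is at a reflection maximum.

76.1 nm

At the upper boundary (n = 1.15 to n = 2.1) the reflected ray undergoes a half-wave phase shift.
Bottom surface (2.1 → 2.04): reflection off a lower-index medium gives no phase shift.
The two reflections differ by half a wavelength.
With one net inversion, constructive interference in reflection requires 2 n t cos θ_r = (m + ½) λ.
Snell's law: 1.15 sin 48.0° = 2.1 sin θ_r → sin θ_r = 0.407, cos θ_r = 0.913.
Minimum at m = 0: t = λ / (4 n cos θ_r) = 584 / (4 × 2.1 × 0.913) = 76.1 nm.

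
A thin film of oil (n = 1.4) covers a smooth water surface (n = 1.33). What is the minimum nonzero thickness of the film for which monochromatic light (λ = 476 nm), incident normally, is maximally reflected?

Top surface (1.0 → 1.4): reflection off a higher-index medium gives a half-wave phase shift.
At the lower boundary (n = 1.4 to n = 1.33) the reflected ray undergoes no phase shift.
Exactly one π shift → a net half-wave offset.
So the condition for constructive reflection is 2 n t = (m + ½) λ.
Minimum at m = 0: t = λ / (4 n) = 476 / (4 × 1.4) = 85.0 nm.

85.0 nm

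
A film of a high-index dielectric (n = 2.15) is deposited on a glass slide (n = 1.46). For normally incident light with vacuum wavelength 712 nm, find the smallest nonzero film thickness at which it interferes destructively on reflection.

166 nm

Top surface (1.0 → 2.15): reflection off a higher-index medium gives a half-wave phase shift.
At the lower boundary (n = 2.15 to n = 1.46) the reflected ray undergoes no phase shift.
Net: one phase inversion between the two reflected rays.
So the condition for destructive reflection is 2 n t = m λ.
Minimum nonzero at m = 1: t = λ / (2 n) = 712 / (2 × 2.15) = 166 nm.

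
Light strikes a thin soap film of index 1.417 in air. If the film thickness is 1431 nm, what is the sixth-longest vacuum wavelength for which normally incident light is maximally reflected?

Ray reflecting at the top interface goes from n = 1.0 toward n = 1.417: a half-wave phase shift.
At the lower boundary (n = 1.417 to n = 1.0) the reflected ray undergoes no phase shift.
Net: one phase inversion between the two reflected rays.
For bright reflection here: 2 n t = (m + ½) λ.
λ = 2 n t / (m + ½). The sixth-longest wavelength is m = 5: λ = 2 × 1.417 × 1431 / 5.50 = 737 nm.

737 nm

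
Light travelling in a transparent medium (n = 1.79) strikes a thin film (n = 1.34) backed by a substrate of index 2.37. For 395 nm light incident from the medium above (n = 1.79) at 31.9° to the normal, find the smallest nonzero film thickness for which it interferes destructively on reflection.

208 nm

Top surface (1.79 → 1.34): reflection off a lower-index medium gives no phase shift.
Ray reflecting at the bottom interface goes from n = 1.34 toward n = 2.37: a half-wave phase shift.
Exactly one π shift → a net half-wave offset.
For weak reflection here: 2 n t cos θ_r = m λ.
Snell's law: 1.79 sin 31.9° = 1.34 sin θ_r → sin θ_r = 0.706, cos θ_r = 0.708.
Minimum nonzero at m = 1: t = λ / (2 n cos θ_r) = 395 / (2 × 1.34 × 0.708) = 208 nm.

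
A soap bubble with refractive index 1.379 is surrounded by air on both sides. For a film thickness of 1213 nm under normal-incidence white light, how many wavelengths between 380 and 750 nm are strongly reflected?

5

Ray reflecting at the top interface goes from n = 1.0 toward n = 1.379: a half-wave phase shift.
Ray reflecting at the bottom interface goes from n = 1.379 toward n = 1.0: no phase shift.
Exactly one π shift → a net half-wave offset.
With one net inversion, constructive interference in reflection requires 2 n t = (m + ½) λ.
λ = 2 n t / (m + ½) = 3345 / (m + ½) nm.
m=3: 956 nm (IR); m=4: 743 nm (visible); m=5: 608 nm (visible); m=6: 515 nm (visible); m=7: 446 nm (visible); m=8: 394 nm (visible); m=9: 352 nm (UV).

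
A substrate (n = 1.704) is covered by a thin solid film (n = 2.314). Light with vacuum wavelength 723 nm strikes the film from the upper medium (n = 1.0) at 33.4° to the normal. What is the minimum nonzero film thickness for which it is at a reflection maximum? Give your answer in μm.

Top surface (1.0 → 2.314): reflection off a higher-index medium gives a half-wave phase shift.
Bottom surface (2.314 → 1.704): reflection off a lower-index medium gives no phase shift.
Exactly one π shift → a net half-wave offset.
With one net inversion, constructive interference in reflection requires 2 n t cos θ_r = (m + ½) λ.
Snell's law: 1.0 sin 33.4° = 2.314 sin θ_r → sin θ_r = 0.238, cos θ_r = 0.971.
Minimum at m = 0: t = λ / (4 n cos θ_r) = 723 / (4 × 2.314 × 0.971) = 80.4 nm.

0.0804 μm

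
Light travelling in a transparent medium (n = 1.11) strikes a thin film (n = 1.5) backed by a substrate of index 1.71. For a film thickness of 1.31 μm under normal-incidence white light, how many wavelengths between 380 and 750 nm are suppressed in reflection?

Top surface (1.11 → 1.5): reflection off a higher-index medium gives a half-wave phase shift.
Bottom surface (1.5 → 1.71): reflection off a higher-index medium gives a half-wave phase shift.
Zero or two π shifts → no net half-wave offset.
For minimum reflection here: 2 n t = (m + ½) λ.
λ = 2 n t / (m + ½) = 3930 / (m + ½) nm.
m=4: 873 nm (IR); m=5: 715 nm (visible); m=6: 605 nm (visible); m=7: 524 nm (visible); m=8: 462 nm (visible); m=9: 414 nm (visible); m=10: 374 nm (UV).

5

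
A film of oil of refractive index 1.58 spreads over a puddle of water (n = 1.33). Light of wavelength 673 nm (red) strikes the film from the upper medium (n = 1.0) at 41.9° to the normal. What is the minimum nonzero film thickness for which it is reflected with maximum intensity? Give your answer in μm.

Ray reflecting at the top interface goes from n = 1.0 toward n = 1.58: a half-wave phase shift.
At the lower boundary (n = 1.58 to n = 1.33) the reflected ray undergoes no phase shift.
Net: one phase inversion between the two reflected rays.
For bright reflection here: 2 n t cos θ_r = (m + ½) λ.
Snell's law: 1.0 sin 41.9° = 1.58 sin θ_r → sin θ_r = 0.423, cos θ_r = 0.906.
Minimum at m = 0: t = λ / (4 n cos θ_r) = 673 / (4 × 1.58 × 0.906) = 117 nm.

0.117 μm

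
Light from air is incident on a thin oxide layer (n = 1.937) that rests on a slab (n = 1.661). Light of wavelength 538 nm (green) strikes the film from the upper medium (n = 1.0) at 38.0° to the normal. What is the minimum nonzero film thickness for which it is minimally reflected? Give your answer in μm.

Ray reflecting at the top interface goes from n = 1.0 toward n = 1.937: a half-wave phase shift.
At the lower boundary (n = 1.937 to n = 1.661) the reflected ray undergoes no phase shift.
Exactly one π shift → a net half-wave offset.
So the condition for destructive reflection is 2 n t cos θ_r = m λ.
Snell's law: 1.0 sin 38.0° = 1.937 sin θ_r → sin θ_r = 0.318, cos θ_r = 0.948.
Minimum nonzero at m = 1: t = λ / (2 n cos θ_r) = 538 / (2 × 1.937 × 0.948) = 146 nm.

0.146 μm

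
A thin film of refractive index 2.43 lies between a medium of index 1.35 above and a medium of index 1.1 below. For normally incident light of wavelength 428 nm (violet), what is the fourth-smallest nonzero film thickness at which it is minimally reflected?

352 nm

Top surface (1.35 → 2.43): reflection off a higher-index medium gives a half-wave phase shift.
Ray reflecting at the bottom interface goes from n = 2.43 toward n = 1.1: no phase shift.
Net: one phase inversion between the two reflected rays.
For dark reflection here: 2 n t = m λ.
The fourth-smallest nonzero thickness corresponds to m = 4: t = m λ / (2 n) = 4.00 × 428 / (2 × 2.43) = 352 nm.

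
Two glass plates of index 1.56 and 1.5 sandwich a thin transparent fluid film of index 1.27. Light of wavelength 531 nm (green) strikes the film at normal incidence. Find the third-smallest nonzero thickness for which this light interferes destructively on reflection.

Ray reflecting at the top interface goes from n = 1.56 toward n = 1.27: no phase shift.
Bottom surface (1.27 → 1.5): reflection off a higher-index medium gives a half-wave phase shift.
Net: one phase inversion between the two reflected rays.
With one net inversion, destructive interference in reflection requires 2 n t = m λ.
The third-smallest nonzero thickness corresponds to m = 3: t = m λ / (2 n) = 3.00 × 531 / (2 × 1.27) = 627 nm.

627 nm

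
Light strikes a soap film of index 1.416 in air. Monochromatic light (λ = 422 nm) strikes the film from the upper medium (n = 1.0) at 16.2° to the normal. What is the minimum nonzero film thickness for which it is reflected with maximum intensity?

76.0 nm

At the upper boundary (n = 1.0 to n = 1.416) the reflected ray undergoes a half-wave phase shift.
Bottom surface (1.416 → 1.0): reflection off a lower-index medium gives no phase shift.
Exactly one π shift → a net half-wave offset.
So the condition for constructive reflection is 2 n t cos θ_r = (m + ½) λ.
Snell's law: 1.0 sin 16.2° = 1.416 sin θ_r → sin θ_r = 0.197, cos θ_r = 0.980.
Minimum at m = 0: t = λ / (4 n cos θ_r) = 422 / (4 × 1.416 × 0.980) = 76.0 nm.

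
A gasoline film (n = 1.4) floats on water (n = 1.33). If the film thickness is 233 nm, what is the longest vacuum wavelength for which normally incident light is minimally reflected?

Ray reflecting at the top interface goes from n = 1.0 toward n = 1.4: a half-wave phase shift.
At the lower boundary (n = 1.4 to n = 1.33) the reflected ray undergoes no phase shift.
The two reflections differ by half a wavelength.
For minimum reflection here: 2 n t = m λ.
λ = 2 n t / m. The longest wavelength is m = 1: λ = 2 × 1.4 × 233 / 1.00 = 652 nm.

652 nm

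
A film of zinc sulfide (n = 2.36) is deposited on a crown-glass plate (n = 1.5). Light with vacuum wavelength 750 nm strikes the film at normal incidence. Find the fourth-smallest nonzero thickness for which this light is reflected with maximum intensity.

Ray reflecting at the top interface goes from n = 1.0 toward n = 2.36: a half-wave phase shift.
At the lower boundary (n = 2.36 to n = 1.5) the reflected ray undergoes no phase shift.
The two reflections differ by half a wavelength.
So the condition for constructive reflection is 2 n t = (m + ½) λ.
The fourth-smallest nonzero thickness corresponds to m = 3: t = (m + ½) λ / (2 n) = 3.50 × 750 / (2 × 2.36) = 556 nm.

556 nm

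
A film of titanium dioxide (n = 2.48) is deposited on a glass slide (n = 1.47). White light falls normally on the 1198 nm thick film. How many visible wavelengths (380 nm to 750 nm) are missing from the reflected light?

At the upper boundary (n = 1.0 to n = 2.48) the reflected ray undergoes a half-wave phase shift.
Bottom surface (2.48 → 1.47): reflection off a lower-index medium gives no phase shift.
Exactly one π shift → a net half-wave offset.
For minimum reflection here: 2 n t = m λ.
λ = 2 n t / m = 5942 / m nm.
m=7: 849 nm (IR); m=8: 743 nm (visible); m=9: 660 nm (visible); m=10: 594 nm (visible); m=11: 540 nm (visible); m=12: 495 nm (visible); m=13: 457 nm (visible); m=14: 424 nm (visible); m=15: 396 nm (visible); m=16: 371 nm (UV).

8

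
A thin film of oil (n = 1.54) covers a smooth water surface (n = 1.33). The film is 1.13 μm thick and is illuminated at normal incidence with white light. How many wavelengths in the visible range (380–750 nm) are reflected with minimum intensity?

5

Top surface (1.0 → 1.54): reflection off a higher-index medium gives a half-wave phase shift.
Bottom surface (1.54 → 1.33): reflection off a lower-index medium gives no phase shift.
Exactly one π shift → a net half-wave offset.
With one net inversion, destructive interference in reflection requires 2 n t = m λ.
λ = 2 n t / m = 3480 / m nm.
m=4: 870 nm (IR); m=5: 696 nm (visible); m=6: 580 nm (visible); m=7: 497 nm (visible); m=8: 435 nm (visible); m=9: 387 nm (visible); m=10: 348 nm (UV).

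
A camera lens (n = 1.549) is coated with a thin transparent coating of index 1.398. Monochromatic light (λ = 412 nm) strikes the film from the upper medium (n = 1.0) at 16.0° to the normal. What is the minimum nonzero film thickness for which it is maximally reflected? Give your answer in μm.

Ray reflecting at the top interface goes from n = 1.0 toward n = 1.398: a half-wave phase shift.
Ray reflecting at the bottom interface goes from n = 1.398 toward n = 1.549: a half-wave phase shift.
Net: no relative phase inversion (both shifts match).
For maximum reflection here: 2 n t cos θ_r = m λ.
Snell's law: 1.0 sin 16.0° = 1.398 sin θ_r → sin θ_r = 0.197, cos θ_r = 0.980.
Minimum nonzero at m = 1: t = λ / (2 n cos θ_r) = 412 / (2 × 1.398 × 0.980) = 150 nm.

0.150 μm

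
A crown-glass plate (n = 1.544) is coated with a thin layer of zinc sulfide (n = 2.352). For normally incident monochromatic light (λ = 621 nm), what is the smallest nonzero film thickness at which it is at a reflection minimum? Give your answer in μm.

0.132 μm

Top surface (1.0 → 2.352): reflection off a higher-index medium gives a half-wave phase shift.
Bottom surface (2.352 → 1.544): reflection off a lower-index medium gives no phase shift.
Net: one phase inversion between the two reflected rays.
For dark reflection here: 2 n t = m λ.
The smallest nonzero thickness corresponds to m = 1: t = m λ / (2 n) = 1.00 × 621 / (2 × 2.352) = 132 nm.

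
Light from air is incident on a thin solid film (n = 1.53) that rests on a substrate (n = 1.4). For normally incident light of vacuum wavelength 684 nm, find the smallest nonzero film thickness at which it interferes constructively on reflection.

112 nm

At the upper boundary (n = 1.0 to n = 1.53) the reflected ray undergoes a half-wave phase shift.
Ray reflecting at the bottom interface goes from n = 1.53 toward n = 1.4: no phase shift.
The two reflections differ by half a wavelength.
With one net inversion, constructive interference in reflection requires 2 n t = (m + ½) λ.
Minimum at m = 0: t = λ / (4 n) = 684 / (4 × 1.53) = 112 nm.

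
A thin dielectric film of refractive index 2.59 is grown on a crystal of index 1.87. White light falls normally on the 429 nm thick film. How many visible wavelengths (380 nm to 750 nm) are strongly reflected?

3

Top surface (1.0 → 2.59): reflection off a higher-index medium gives a half-wave phase shift.
Ray reflecting at the bottom interface goes from n = 2.59 toward n = 1.87: no phase shift.
Exactly one π shift → a net half-wave offset.
With one net inversion, constructive interference in reflection requires 2 n t = (m + ½) λ.
λ = 2 n t / (m + ½) = 2222 / (m + ½) nm.
m=2: 889 nm (IR); m=3: 635 nm (visible); m=4: 494 nm (visible); m=5: 404 nm (visible); m=6: 342 nm (UV).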